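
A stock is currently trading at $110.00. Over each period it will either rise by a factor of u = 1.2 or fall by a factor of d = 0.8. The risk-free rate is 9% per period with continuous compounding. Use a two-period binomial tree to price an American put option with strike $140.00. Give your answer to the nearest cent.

Risk-neutral probability p = (e^0.09 − 0.8)/(1.2 − 0.8) = 0.2942/0.4000 = 0.7354
Terminal stock prices: S_uu = 158.4, S_ud = 105.6, S_dd = 70.4
Terminal payoffs (K − S): max(-18.4, 0) = 0, max(34.4, 0) = 34.4, max(69.6, 0) = 69.6
Node u (S = 132): continuation = e^(−0.09)·[0.7354·0.0000 + 0.2646·34.4000] = 8.3177; exercise value = 8.0000 ≤ continuation, so V_u = 8.3177
Node d (S = 88): continuation = e^(−0.09)·[0.7354·34.4000 + 0.2646·69.6000] = 39.9504; exercise value = 52.0000 > continuation, so V_d = 52.0000 (exercise)
Node 0 (S = 110): continuation = e^(−0.09)·[0.7354·8.3177 + 0.2646·52.0000] = 18.1639; exercise value = 30.0000 > continuation, so V_0 = 30.0000 (exercise)

$30.00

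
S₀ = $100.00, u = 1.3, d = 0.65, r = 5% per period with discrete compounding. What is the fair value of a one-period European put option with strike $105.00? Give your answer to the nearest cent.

Risk-neutral probability p = (1 + 0.05 − 0.65)/(1.3 − 0.65) = 0.4000/0.6500 = 0.6154
Terminal stock prices: S_u = 130, S_d = 65
Terminal payoffs (K − S): max(-25, 0) = 0, max(40, 0) = 40
Node 0 (S = 100): V_0 = 1/1.05·[0.6154·0.0000 + 0.3846·40.0000] = 14.6520

$14.65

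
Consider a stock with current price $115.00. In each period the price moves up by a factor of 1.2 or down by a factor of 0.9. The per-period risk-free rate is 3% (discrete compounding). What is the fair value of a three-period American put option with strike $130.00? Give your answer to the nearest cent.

Risk-neutral probability p = (1 + 0.03 − 0.9)/(1.2 − 0.9) = 0.1300/0.3000 = 0.4333
Terminal stock prices: S_uuu = 198.7, S_uud = 149, S_udd = 111.8, S_ddd = 83.84
Terminal payoffs (K − S): max(-68.72, 0) = 0, max(-19.04, 0) = 0, max(18.22, 0) = 18.22, max(46.16, 0) = 46.16
Node uu (S = 165.6): continuation = 1/1.03·[0.4333·0.0000 + 0.5667·0.0000] = 0.0000; exercise value = 0.0000 ≤ continuation, so V_uu = 0.0000
Node ud (S = 124.2): continuation = 1/1.03·[0.4333·0.0000 + 0.5667·18.2200] = 10.0239; exercise value = 5.8000 ≤ continuation, so V_ud = 10.0239
Node dd (S = 93.15): continuation = 1/1.03·[0.4333·18.2200 + 0.5667·46.1650] = 33.0636; exercise value = 36.8500 > continuation, so V_dd = 36.8500 (exercise)
Node u (S = 138): continuation = 1/1.03·[0.4333·0.0000 + 0.5667·10.0239] = 5.5148; exercise value = 0.0000 ≤ continuation, so V_u = 5.5148
Node d (S = 103.5): continuation = 1/1.03·[0.4333·10.0239 + 0.5667·36.8500] = 24.4907; exercise value = 26.5000 > continuation, so V_d = 26.5000 (exercise)
Node 0 (S = 115): continuation = 1/1.03·[0.4333·5.5148 + 0.5667·26.5000] = 16.8994; exercise value = 15.0000 ≤ continuation, so V_0 = 16.8994

$16.90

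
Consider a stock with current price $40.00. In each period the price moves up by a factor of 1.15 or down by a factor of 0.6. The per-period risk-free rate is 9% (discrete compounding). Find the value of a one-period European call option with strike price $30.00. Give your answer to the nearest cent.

Risk-neutral probability p = (1 + 0.09 − 0.6)/(1.15 − 0.6) = 0.4900/0.5500 = 0.8909
Terminal stock prices: S_u = 46, S_d = 24
Terminal payoffs (S − K): max(16, 0) = 16, max(-6, 0) = 0
Node 0 (S = 40): V_0 = 1/1.09·[0.8909·16.0000 + 0.1091·0.0000] = 13.0776

$13.08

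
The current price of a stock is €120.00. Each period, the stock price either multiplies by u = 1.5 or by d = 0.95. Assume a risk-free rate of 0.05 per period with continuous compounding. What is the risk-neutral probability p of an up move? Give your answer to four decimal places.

p = 0.1841

Risk-neutral probability p = (e^0.05 − 0.95)/(1.5 − 0.95) = 0.1013/0.5500 = 0.1841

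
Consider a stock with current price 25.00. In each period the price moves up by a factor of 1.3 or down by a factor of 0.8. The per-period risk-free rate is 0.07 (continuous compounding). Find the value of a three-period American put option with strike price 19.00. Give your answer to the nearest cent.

0.54

Risk-neutral probability p = (e^0.07 − 0.8)/(1.3 − 0.8) = 0.2725/0.5000 = 0.5450
Terminal stock prices: S_uuu = 54.93, S_uud = 33.8, S_udd = 20.8, S_ddd = 12.8
Terminal payoffs (K − S): max(-35.93, 0) = 0, max(-14.8, 0) = 0, max(-1.8, 0) = 0, max(6.2, 0) = 6.2
Node uu (S = 42.25): continuation = e^(−0.07)·[0.5450·0.0000 + 0.4550·0.0000] = 0.0000; exercise value = 0.0000 ≤ continuation, so V_uu = 0.0000
Node ud (S = 26): continuation = e^(−0.07)·[0.5450·0.0000 + 0.4550·0.0000] = 0.0000; exercise value = 0.0000 ≤ continuation, so V_ud = 0.0000
Node dd (S = 16): continuation = e^(−0.07)·[0.5450·0.0000 + 0.4550·6.2000] = 2.6302; exercise value = 3.0000 > continuation, so V_dd = 3.0000 (exercise)
Node u (S = 32.5): continuation = e^(−0.07)·[0.5450·0.0000 + 0.4550·0.0000] = 0.0000; exercise value = 0.0000 ≤ continuation, so V_u = 0.0000
Node d (S = 20): continuation = e^(−0.07)·[0.5450·0.0000 + 0.4550·3.0000] = 1.2727; exercise value = 0.0000 ≤ continuation, so V_d = 1.2727
Node 0 (S = 25): continuation = e^(−0.07)·[0.5450·0.0000 + 0.4550·1.2727] = 0.5399; exercise value = 0.0000 ≤ continuation, so V_0 = 0.5399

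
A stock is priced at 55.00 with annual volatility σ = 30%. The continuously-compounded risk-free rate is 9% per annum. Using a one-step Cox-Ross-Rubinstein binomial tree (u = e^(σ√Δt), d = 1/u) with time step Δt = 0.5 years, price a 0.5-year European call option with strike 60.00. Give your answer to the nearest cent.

CRR parameters: u = e^(σ√Δt) = e^(0.3·√0.5) = 1.2363, d = 1/u = 0.8089
Per-period rate: rΔt = 0.09·0.5 = 0.045, so R = e^0.045 = 1.0460
Risk-neutral probability p = (e^0.045 − 0.8089)/(1.2363 − 0.8089) = 0.2372/0.4275 = 0.5548
Terminal stock prices: S_u = 68, S_d = 44.49
Terminal payoffs (S − K): max(7.997, 0) = 7.997, max(-15.51, 0) = 0
Node 0 (S = 55): V_0 = e^(−0.045)·[0.5548·7.9971 + 0.4452·0.0000] = 4.2419

4.24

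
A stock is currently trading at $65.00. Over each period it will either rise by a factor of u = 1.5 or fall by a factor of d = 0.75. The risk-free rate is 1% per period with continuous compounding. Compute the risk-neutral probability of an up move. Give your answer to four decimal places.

Risk-neutral probability p = (e^0.01 − 0.75)/(1.5 − 0.75) = 0.2601/0.7500 = 0.3467

p = 0.3467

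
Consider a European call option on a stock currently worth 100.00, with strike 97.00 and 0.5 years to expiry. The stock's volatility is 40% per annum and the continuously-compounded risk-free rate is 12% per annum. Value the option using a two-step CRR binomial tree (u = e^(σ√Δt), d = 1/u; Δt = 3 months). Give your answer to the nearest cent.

15.00

CRR parameters: u = e^(σ√Δt) = e^(0.4·√0.25) = 1.2214, d = 1/u = 0.8187
Per-period rate: rΔt = 0.12·0.25 = 0.03, so R = e^0.03 = 1.0305
Risk-neutral probability p = (e^0.03 − 0.8187)/(1.2214 − 0.8187) = 0.2117/0.4027 = 0.5258
Terminal stock prices: S_uu = 149.2, S_ud = 100, S_dd = 67.03
Terminal payoffs (S − K): max(52.18, 0) = 52.18, max(3, 0) = 3, max(-29.97, 0) = 0
Node u (S = 122.1): V_u = e^(−0.03)·[0.5258·52.1825 + 0.4742·3.0000] = 28.0071
Node d (S = 81.87): V_d = e^(−0.03)·[0.5258·3.0000 + 0.4742·0.0000] = 1.5308
Node 0 (S = 100): V_0 = e^(−0.03)·[0.5258·28.0071 + 0.4742·1.5308] = 14.9953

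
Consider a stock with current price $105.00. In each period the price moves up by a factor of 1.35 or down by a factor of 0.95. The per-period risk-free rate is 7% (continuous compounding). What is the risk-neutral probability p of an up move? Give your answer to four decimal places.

Risk-neutral probability p = (e^0.07 − 0.95)/(1.35 − 0.95) = 0.1225/0.4000 = 0.3063

p = 0.3063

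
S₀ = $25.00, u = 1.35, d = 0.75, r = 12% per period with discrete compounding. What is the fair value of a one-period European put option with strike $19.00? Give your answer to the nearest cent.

$0.09

Risk-neutral probability p = (1 + 0.12 − 0.75)/(1.35 − 0.75) = 0.3700/0.6000 = 0.6167
Terminal stock prices: S_u = 33.75, S_d = 18.75
Terminal payoffs (K − S): max(-14.75, 0) = 0, max(0.25, 0) = 0.25
Node 0 (S = 25): V_0 = 1/1.12·[0.6167·0.0000 + 0.3833·0.2500] = 0.0856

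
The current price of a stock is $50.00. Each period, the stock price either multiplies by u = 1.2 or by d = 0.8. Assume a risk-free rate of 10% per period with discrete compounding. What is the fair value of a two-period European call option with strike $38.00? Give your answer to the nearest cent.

Risk-neutral probability p = (1 + 0.1 − 0.8)/(1.2 − 0.8) = 0.3000/0.4000 = 0.7500
Terminal stock prices: S_uu = 72, S_ud = 48, S_dd = 32
Terminal payoffs (S − K): max(34, 0) = 34, max(10, 0) = 10, max(-6, 0) = 0
Node u (S = 60): V_u = 1/1.1·[0.7500·34.0000 + 0.2500·10.0000] = 25.4545
Node d (S = 40): V_d = 1/1.1·[0.7500·10.0000 + 0.2500·0.0000] = 6.8182
Node 0 (S = 50): V_0 = 1/1.1·[0.7500·25.4545 + 0.2500·6.8182] = 18.9050

$18.90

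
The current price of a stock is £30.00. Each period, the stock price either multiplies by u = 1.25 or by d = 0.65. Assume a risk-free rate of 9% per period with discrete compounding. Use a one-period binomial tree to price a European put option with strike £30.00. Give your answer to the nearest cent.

Risk-neutral probability p = (1 + 0.09 − 0.65)/(1.25 − 0.65) = 0.4400/0.6000 = 0.7333
Terminal stock prices: S_u = 37.5, S_d = 19.5
Terminal payoffs (K − S): max(-7.5, 0) = 0, max(10.5, 0) = 10.5
Node 0 (S = 30): V_0 = 1/1.09·[0.7333·0.0000 + 0.2667·10.5000] = 2.5688

£2.57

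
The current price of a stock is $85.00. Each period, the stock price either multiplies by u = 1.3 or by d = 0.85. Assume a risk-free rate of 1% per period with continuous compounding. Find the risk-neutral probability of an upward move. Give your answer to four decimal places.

p = 0.3557

Risk-neutral probability p = (e^0.01 − 0.85)/(1.3 − 0.85) = 0.1601/0.4500 = 0.3557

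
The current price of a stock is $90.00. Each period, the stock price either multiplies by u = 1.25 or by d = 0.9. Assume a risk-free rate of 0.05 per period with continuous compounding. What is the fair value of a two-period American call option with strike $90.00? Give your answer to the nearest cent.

Risk-neutral probability p = (e^0.05 − 0.9)/(1.25 − 0.9) = 0.1513/0.3500 = 0.4322
Terminal stock prices: S_uu = 140.6, S_ud = 101.2, S_dd = 72.9
Terminal payoffs (S − K): max(50.62, 0) = 50.62, max(11.25, 0) = 11.25, max(-17.1, 0) = 0
Node u (S = 112.5): continuation = e^(−0.05)·[0.4322·50.6250 + 0.5678·11.2500] = 26.8894; exercise value = 22.5000 ≤ continuation, so V_u = 26.8894
Node d (S = 81): continuation = e^(−0.05)·[0.4322·11.2500 + 0.5678·0.0000] = 4.6251; exercise value = 0.0000 ≤ continuation, so V_d = 4.6251
Node 0 (S = 90): continuation = e^(−0.05)·[0.4322·26.8894 + 0.5678·4.6251] = 13.5529; exercise value = 0.0000 ≤ continuation, so V_0 = 13.5529

$13.55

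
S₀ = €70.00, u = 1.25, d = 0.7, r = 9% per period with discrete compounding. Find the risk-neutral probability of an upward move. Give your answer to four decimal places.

Risk-neutral probability p = (1 + 0.09 − 0.7)/(1.25 − 0.7) = 0.3900/0.5500 = 0.7091

p = 0.7091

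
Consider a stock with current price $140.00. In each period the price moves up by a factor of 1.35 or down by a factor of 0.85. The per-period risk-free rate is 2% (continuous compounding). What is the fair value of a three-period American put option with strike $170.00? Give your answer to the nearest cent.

$38.11

Risk-neutral probability p = (e^0.02 − 0.85)/(1.35 − 0.85) = 0.1702/0.5000 = 0.3404
Terminal stock prices: S_uuu = 344.5, S_uud = 216.9, S_udd = 136.6, S_ddd = 85.98
Terminal payoffs (K − S): max(-174.5, 0) = 0, max(-46.88, 0) = 0, max(33.45, 0) = 33.45, max(84.02, 0) = 84.02
Node uu (S = 255.2): continuation = e^(−0.02)·[0.3404·0.0000 + 0.6596·0.0000] = 0.0000; exercise value = 0.0000 ≤ continuation, so V_uu = 0.0000
Node ud (S = 160.7): continuation = e^(−0.02)·[0.3404·0.0000 + 0.6596·33.4475] = 21.6250; exercise value = 9.3500 ≤ continuation, so V_ud = 21.6250
Node dd (S = 101.1): continuation = e^(−0.02)·[0.3404·33.4475 + 0.6596·84.0225] = 65.4838; exercise value = 68.8500 > continuation, so V_dd = 68.8500 (exercise)
Node u (S = 189): continuation = e^(−0.02)·[0.3404·0.0000 + 0.6596·21.6250] = 13.9814; exercise value = 0.0000 ≤ continuation, so V_u = 13.9814
Node d (S = 119): continuation = e^(−0.02)·[0.3404·21.6250 + 0.6596·68.8500] = 51.7295; exercise value = 51.0000 ≤ continuation, so V_d = 51.7295
Node 0 (S = 140): continuation = e^(−0.02)·[0.3404·13.9814 + 0.6596·51.7295] = 38.1101; exercise value = 30.0000 ≤ continuation, so V_0 = 38.1101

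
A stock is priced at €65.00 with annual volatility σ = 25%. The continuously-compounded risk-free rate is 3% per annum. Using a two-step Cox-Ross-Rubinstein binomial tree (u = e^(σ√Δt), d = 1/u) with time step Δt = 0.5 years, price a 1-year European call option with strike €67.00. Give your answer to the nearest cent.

CRR parameters: u = e^(σ√Δt) = e^(0.25·√0.5) = 1.1934, d = 1/u = 0.8380
Per-period rate: rΔt = 0.03·0.5 = 0.015, so R = e^0.015 = 1.0151
Risk-neutral probability p = (e^0.015 − 0.8380)/(1.1934 − 0.8380) = 0.1771/0.3554 = 0.4984
Terminal stock prices: S_uu = 92.57, S_ud = 65, S_dd = 45.64
Terminal payoffs (S − K): max(25.57, 0) = 25.57, max(-2, 0) = 0, max(-21.36, 0) = 0
Node u (S = 77.57): V_u = e^(−0.015)·[0.4984·25.5677 + 0.5016·0.0000] = 12.5544
Node d (S = 54.47): V_d = e^(−0.015)·[0.4984·0.0000 + 0.5016·0.0000] = 0.0000
Node 0 (S = 65): V_0 = e^(−0.015)·[0.4984·12.5544 + 0.5016·0.0000] = 6.1645

€6.16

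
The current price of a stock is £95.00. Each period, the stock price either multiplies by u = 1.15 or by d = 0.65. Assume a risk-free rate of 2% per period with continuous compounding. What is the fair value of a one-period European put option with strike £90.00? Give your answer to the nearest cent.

£7.19

Risk-neutral probability p = (e^0.02 − 0.65)/(1.15 − 0.65) = 0.3702/0.5000 = 0.7404
Terminal stock prices: S_u = 109.2, S_d = 61.75
Terminal payoffs (K − S): max(-19.25, 0) = 0, max(28.25, 0) = 28.25
Node 0 (S = 95): V_0 = e^(−0.02)·[0.7404·0.0000 + 0.2596·28.2500] = 7.1884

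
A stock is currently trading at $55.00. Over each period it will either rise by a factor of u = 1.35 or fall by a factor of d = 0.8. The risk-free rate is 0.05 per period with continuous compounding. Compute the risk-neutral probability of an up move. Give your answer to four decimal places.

p = 0.4569

Risk-neutral probability p = (e^0.05 − 0.8)/(1.35 − 0.8) = 0.2513/0.5500 = 0.4569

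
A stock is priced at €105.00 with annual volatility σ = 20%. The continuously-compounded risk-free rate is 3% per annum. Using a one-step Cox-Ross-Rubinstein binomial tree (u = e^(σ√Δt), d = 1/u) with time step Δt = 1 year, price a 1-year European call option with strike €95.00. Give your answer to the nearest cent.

CRR parameters: u = e^(σ√Δt) = e^(0.2·√1) = 1.2214, d = 1/u = 0.8187
Per-period rate: rΔt = 0.03·1 = 0.03, so R = e^0.03 = 1.0305
Risk-neutral probability p = (e^0.03 − 0.8187)/(1.2214 − 0.8187) = 0.2117/0.4027 = 0.5258
Terminal stock prices: S_u = 128.2, S_d = 85.97
Terminal payoffs (S − K): max(33.25, 0) = 33.25, max(-9.033, 0) = 0
Node 0 (S = 105): V_0 = e^(−0.03)·[0.5258·33.2473 + 0.4742·0.0000] = 16.9647

€16.96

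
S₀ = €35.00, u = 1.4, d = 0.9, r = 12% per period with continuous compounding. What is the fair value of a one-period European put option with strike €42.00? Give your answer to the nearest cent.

€5.08

Risk-neutral probability p = (e^0.12 − 0.9)/(1.4 − 0.9) = 0.2275/0.5000 = 0.4550
Terminal stock prices: S_u = 49, S_d = 31.5
Terminal payoffs (K − S): max(-7, 0) = 0, max(10.5, 0) = 10.5
Node 0 (S = 35): V_0 = e^(−0.12)·[0.4550·0.0000 + 0.5450·10.5000] = 5.0755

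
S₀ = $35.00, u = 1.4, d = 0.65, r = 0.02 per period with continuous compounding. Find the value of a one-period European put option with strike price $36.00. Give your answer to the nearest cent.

Risk-neutral probability p = (e^0.02 − 0.65)/(1.4 − 0.65) = 0.3702/0.7500 = 0.4936
Terminal stock prices: S_u = 49, S_d = 22.75
Terminal payoffs (K − S): max(-13, 0) = 0, max(13.25, 0) = 13.25
Node 0 (S = 35): V_0 = e^(−0.02)·[0.4936·0.0000 + 0.5064·13.2500] = 6.5769

$6.58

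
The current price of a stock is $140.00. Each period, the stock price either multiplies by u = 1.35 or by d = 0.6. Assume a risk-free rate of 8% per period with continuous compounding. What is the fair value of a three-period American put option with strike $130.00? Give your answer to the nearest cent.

$19.07

Risk-neutral probability p = (e^0.08 − 0.6)/(1.35 − 0.6) = 0.4833/0.7500 = 0.6444
Terminal stock prices: S_uuu = 344.5, S_uud = 153.1, S_udd = 68.04, S_ddd = 30.24
Terminal payoffs (K − S): max(-214.5, 0) = 0, max(-23.09, 0) = 0, max(61.96, 0) = 61.96, max(99.76, 0) = 99.76
Node uu (S = 255.2): continuation = e^(−0.08)·[0.6444·0.0000 + 0.3556·0.0000] = 0.0000; exercise value = 0.0000 ≤ continuation, so V_uu = 0.0000
Node ud (S = 113.4): continuation = e^(−0.08)·[0.6444·0.0000 + 0.3556·61.9600] = 20.3400; exercise value = 16.6000 ≤ continuation, so V_ud = 20.3400
Node dd (S = 50.4): continuation = e^(−0.08)·[0.6444·61.9600 + 0.3556·99.7600] = 69.6051; exercise value = 79.6000 > continuation, so V_dd = 79.6000 (exercise)
Node u (S = 189): continuation = e^(−0.08)·[0.6444·0.0000 + 0.3556·20.3400] = 6.6771; exercise value = 0.0000 ≤ continuation, so V_u = 6.6771
Node d (S = 84): continuation = e^(−0.08)·[0.6444·20.3400 + 0.3556·79.6000] = 38.2298; exercise value = 46.0000 > continuation, so V_d = 46.0000 (exercise)
Node 0 (S = 140): continuation = e^(−0.08)·[0.6444·6.6771 + 0.3556·46.0000] = 19.0725; exercise value = 0.0000 ≤ continuation, so V_0 = 19.0725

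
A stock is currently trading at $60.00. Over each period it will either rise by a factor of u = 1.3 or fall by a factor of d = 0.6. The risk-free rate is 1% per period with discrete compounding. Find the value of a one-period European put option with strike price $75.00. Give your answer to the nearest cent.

$16.00

Risk-neutral probability p = (1 + 0.01 − 0.6)/(1.3 − 0.6) = 0.4100/0.7000 = 0.5857
Terminal stock prices: S_u = 78, S_d = 36
Terminal payoffs (K − S): max(-3, 0) = 0, max(39, 0) = 39
Node 0 (S = 60): V_0 = 1/1.01·[0.5857·0.0000 + 0.4143·39.0000] = 15.9972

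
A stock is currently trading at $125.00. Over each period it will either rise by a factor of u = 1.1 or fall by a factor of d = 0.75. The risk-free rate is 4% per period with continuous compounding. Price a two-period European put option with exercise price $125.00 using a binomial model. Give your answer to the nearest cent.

Risk-neutral probability p = (e^0.04 − 0.75)/(1.1 − 0.75) = 0.2908/0.3500 = 0.8309
Terminal stock prices: S_uu = 151.3, S_ud = 103.1, S_dd = 70.31
Terminal payoffs (K − S): max(-26.25, 0) = 0, max(21.88, 0) = 21.88, max(54.69, 0) = 54.69
Node u (S = 137.5): V_u = e^(−0.04)·[0.8309·0.0000 + 0.1691·21.8750] = 3.5543
Node d (S = 93.75): V_d = e^(−0.04)·[0.8309·21.8750 + 0.1691·54.6875] = 26.3487
Node 0 (S = 125): V_0 = e^(−0.04)·[0.8309·3.5543 + 0.1691·26.3487] = 7.1186

$7.12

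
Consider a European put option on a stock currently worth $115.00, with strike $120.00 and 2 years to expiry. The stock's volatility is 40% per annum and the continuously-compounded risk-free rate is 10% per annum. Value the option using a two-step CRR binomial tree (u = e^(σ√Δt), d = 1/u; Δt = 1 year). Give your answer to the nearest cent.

$14.43

CRR parameters: u = e^(σ√Δt) = e^(0.4·√1) = 1.4918, d = 1/u = 0.6703
Per-period rate: rΔt = 0.1·1 = 0.1, so R = e^0.1 = 1.1052
Risk-neutral probability p = (e^0.1 − 0.6703)/(1.4918 − 0.6703) = 0.4349/0.8215 = 0.5293
Terminal stock prices: S_uu = 255.9, S_ud = 115, S_dd = 51.67
Terminal payoffs (K − S): max(-135.9, 0) = 0, max(5, 0) = 5, max(68.33, 0) = 68.33
Node u (S = 171.6): V_u = e^(−0.1)·[0.5293·0.0000 + 0.4707·5.0000] = 2.1294
Node d (S = 77.09): V_d = e^(−0.1)·[0.5293·5.0000 + 0.4707·68.3272] = 31.4937
Node 0 (S = 115): V_0 = e^(−0.1)·[0.5293·2.1294 + 0.4707·31.4937] = 14.4323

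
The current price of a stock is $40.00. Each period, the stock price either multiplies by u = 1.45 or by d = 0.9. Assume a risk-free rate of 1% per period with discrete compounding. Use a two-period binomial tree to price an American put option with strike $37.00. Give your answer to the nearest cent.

$2.89

Risk-neutral probability p = (1 + 0.01 − 0.9)/(1.45 − 0.9) = 0.1100/0.5500 = 0.2000
Terminal stock prices: S_uu = 84.1, S_ud = 52.2, S_dd = 32.4
Terminal payoffs (K − S): max(-47.1, 0) = 0, max(-15.2, 0) = 0, max(4.6, 0) = 4.6
Node u (S = 58): continuation = 1/1.01·[0.2000·0.0000 + 0.8000·0.0000] = 0.0000; exercise value = 0.0000 ≤ continuation, so V_u = 0.0000
Node d (S = 36): continuation = 1/1.01·[0.2000·0.0000 + 0.8000·4.6000] = 3.6436; exercise value = 1.0000 ≤ continuation, so V_d = 3.6436
Node 0 (S = 40): continuation = 1/1.01·[0.2000·0.0000 + 0.8000·3.6436] = 2.8860; exercise value = 0.0000 ≤ continuation, so V_0 = 2.8860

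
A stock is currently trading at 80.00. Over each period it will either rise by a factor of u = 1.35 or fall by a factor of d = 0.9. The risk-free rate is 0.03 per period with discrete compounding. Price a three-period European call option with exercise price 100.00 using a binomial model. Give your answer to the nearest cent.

7.22

Risk-neutral probability p = (1 + 0.03 − 0.9)/(1.35 − 0.9) = 0.1300/0.4500 = 0.2889
Terminal stock prices: S_uuu = 196.8, S_uud = 131.2, S_udd = 87.48, S_ddd = 58.32
Terminal payoffs (S − K): max(96.83, 0) = 96.83, max(31.22, 0) = 31.22, max(-12.52, 0) = 0, max(-41.68, 0) = 0
Node uu (S = 145.8): V_uu = 1/1.03·[0.2889·96.8300 + 0.7111·31.2200] = 48.7126
Node ud (S = 97.2): V_ud = 1/1.03·[0.2889·31.2200 + 0.7111·0.0000] = 8.7564
Node dd (S = 64.8): V_dd = 1/1.03·[0.2889·0.0000 + 0.7111·0.0000] = 0.0000
Node u (S = 108): V_u = 1/1.03·[0.2889·48.7126 + 0.7111·8.7564] = 19.7081
Node d (S = 72): V_d = 1/1.03·[0.2889·8.7564 + 0.7111·0.0000] = 2.4560
Node 0 (S = 80): V_0 = 1/1.03·[0.2889·19.7081 + 0.7111·2.4560] = 7.2232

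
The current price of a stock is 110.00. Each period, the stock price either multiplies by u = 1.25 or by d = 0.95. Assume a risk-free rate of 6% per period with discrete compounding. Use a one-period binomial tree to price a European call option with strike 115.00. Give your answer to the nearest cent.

Risk-neutral probability p = (1 + 0.06 − 0.95)/(1.25 − 0.95) = 0.1100/0.3000 = 0.3667
Terminal stock prices: S_u = 137.5, S_d = 104.5
Terminal payoffs (S − K): max(22.5, 0) = 22.5, max(-10.5, 0) = 0
Node 0 (S = 110): V_0 = 1/1.06·[0.3667·22.5000 + 0.6333·0.0000] = 7.7830

7.78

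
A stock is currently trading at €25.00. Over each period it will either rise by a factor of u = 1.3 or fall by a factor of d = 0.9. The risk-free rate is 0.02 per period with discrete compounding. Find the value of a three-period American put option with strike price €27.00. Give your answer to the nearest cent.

Risk-neutral probability p = (1 + 0.02 − 0.9)/(1.3 − 0.9) = 0.1200/0.4000 = 0.3000
Terminal stock prices: S_uuu = 54.93, S_uud = 38.03, S_udd = 26.33, S_ddd = 18.23
Terminal payoffs (K − S): max(-27.93, 0) = 0, max(-11.03, 0) = 0, max(0.675, 0) = 0.675, max(8.775, 0) = 8.775
Node uu (S = 42.25): continuation = 1/1.02·[0.3000·0.0000 + 0.7000·0.0000] = 0.0000; exercise value = 0.0000 ≤ continuation, so V_uu = 0.0000
Node ud (S = 29.25): continuation = 1/1.02·[0.3000·0.0000 + 0.7000·0.6750] = 0.4632; exercise value = 0.0000 ≤ continuation, so V_ud = 0.4632
Node dd (S = 20.25): continuation = 1/1.02·[0.3000·0.6750 + 0.7000·8.7750] = 6.2206; exercise value = 6.7500 > continuation, so V_dd = 6.7500 (exercise)
Node u (S = 32.5): continuation = 1/1.02·[0.3000·0.0000 + 0.7000·0.4632] = 0.3179; exercise value = 0.0000 ≤ continuation, so V_u = 0.3179
Node d (S = 22.5): continuation = 1/1.02·[0.3000·0.4632 + 0.7000·6.7500] = 4.7686; exercise value = 4.5000 ≤ continuation, so V_d = 4.7686
Node 0 (S = 25): continuation = 1/1.02·[0.3000·0.3179 + 0.7000·4.7686] = 3.3661; exercise value = 2.0000 ≤ continuation, so V_0 = 3.3661

€3.37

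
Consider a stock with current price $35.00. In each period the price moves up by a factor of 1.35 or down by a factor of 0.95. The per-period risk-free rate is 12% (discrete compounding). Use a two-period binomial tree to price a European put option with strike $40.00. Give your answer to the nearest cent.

$2.22

Risk-neutral probability p = (1 + 0.12 − 0.95)/(1.35 − 0.95) = 0.1700/0.4000 = 0.4250
Terminal stock prices: S_uu = 63.79, S_ud = 44.89, S_dd = 31.59
Terminal payoffs (K − S): max(-23.79, 0) = 0, max(-4.887, 0) = 0, max(8.413, 0) = 8.413
Node u (S = 47.25): V_u = 1/1.12·[0.4250·0.0000 + 0.5750·0.0000] = 0.0000
Node d (S = 33.25): V_d = 1/1.12·[0.4250·0.0000 + 0.5750·8.4125] = 4.3189
Node 0 (S = 35): V_0 = 1/1.12·[0.4250·0.0000 + 0.5750·4.3189] = 2.2173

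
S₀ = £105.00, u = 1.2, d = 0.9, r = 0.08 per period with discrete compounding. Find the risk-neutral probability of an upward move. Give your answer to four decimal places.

p = 0.6000

Risk-neutral probability p = (1 + 0.08 − 0.9)/(1.2 − 0.9) = 0.1800/0.3000 = 0.6000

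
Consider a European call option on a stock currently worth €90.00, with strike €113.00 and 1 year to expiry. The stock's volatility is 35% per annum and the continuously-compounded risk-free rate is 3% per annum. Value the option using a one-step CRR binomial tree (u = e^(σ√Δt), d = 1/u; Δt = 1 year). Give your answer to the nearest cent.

€6.51

CRR parameters: u = e^(σ√Δt) = e^(0.35·√1) = 1.4191, d = 1/u = 0.7047
Per-period rate: rΔt = 0.03·1 = 0.03, so R = e^0.03 = 1.0305
Risk-neutral probability p = (e^0.03 − 0.7047)/(1.4191 − 0.7047) = 0.3258/0.7144 = 0.4560
Terminal stock prices: S_u = 127.7, S_d = 63.42
Terminal payoffs (S − K): max(14.72, 0) = 14.72, max(-49.58, 0) = 0
Node 0 (S = 90): V_0 = e^(−0.03)·[0.4560·14.7161 + 0.5440·0.0000] = 6.5124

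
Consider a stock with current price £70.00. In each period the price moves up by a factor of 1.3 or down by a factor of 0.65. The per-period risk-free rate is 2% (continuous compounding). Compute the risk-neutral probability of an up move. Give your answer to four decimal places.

Risk-neutral probability p = (e^0.02 − 0.65)/(1.3 − 0.65) = 0.3702/0.6500 = 0.5695

p = 0.5695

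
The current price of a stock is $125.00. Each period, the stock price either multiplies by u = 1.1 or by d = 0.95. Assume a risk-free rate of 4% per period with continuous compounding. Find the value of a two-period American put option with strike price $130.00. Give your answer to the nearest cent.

Risk-neutral probability p = (e^0.04 − 0.95)/(1.1 − 0.95) = 0.0908/0.1500 = 0.6054
Terminal stock prices: S_uu = 151.3, S_ud = 130.6, S_dd = 112.8
Terminal payoffs (K − S): max(-21.25, 0) = 0, max(-0.625, 0) = 0, max(17.19, 0) = 17.19
Node u (S = 137.5): continuation = e^(−0.04)·[0.6054·0.0000 + 0.3946·0.0000] = 0.0000; exercise value = 0.0000 ≤ continuation, so V_u = 0.0000
Node d (S = 118.8): continuation = e^(−0.04)·[0.6054·0.0000 + 0.3946·17.1875] = 6.5162; exercise value = 11.2500 > continuation, so V_d = 11.2500 (exercise)
Node 0 (S = 125): continuation = e^(−0.04)·[0.6054·0.0000 + 0.3946·11.2500] = 4.2651; exercise value = 5.0000 > continuation, so V_0 = 5.0000 (exercise)

$5.00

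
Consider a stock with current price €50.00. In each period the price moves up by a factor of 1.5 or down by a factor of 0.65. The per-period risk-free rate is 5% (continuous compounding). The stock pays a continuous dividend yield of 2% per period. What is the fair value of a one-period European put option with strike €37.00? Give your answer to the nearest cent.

Per-period risk-free factor R = e^0.05 = 1.0513; dividend-adjusted growth = e^(0.05−0.02) = 1.0305.
Risk-neutral probability p = (1.0305 − 0.65)/(1.5 − 0.65) = 0.3805/0.8500 = 0.4476
Terminal stock prices: S_u = 75, S_d = 32.5
Terminal payoffs (K − S): max(-38, 0) = 0, max(4.5, 0) = 4.5
Node 0 (S = 50): V_0 = e^(−0.05)·[0.4476·0.0000 + 0.5524·4.5000] = 2.3646

€2.36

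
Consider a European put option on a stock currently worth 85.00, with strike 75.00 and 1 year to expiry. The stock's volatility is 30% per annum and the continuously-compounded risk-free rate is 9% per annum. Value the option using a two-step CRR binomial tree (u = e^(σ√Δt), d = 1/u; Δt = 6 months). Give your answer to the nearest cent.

CRR parameters: u = e^(σ√Δt) = e^(0.3·√0.5) = 1.2363, d = 1/u = 0.8089
Per-period rate: rΔt = 0.09·0.5 = 0.045, so R = e^0.045 = 1.0460
Risk-neutral probability p = (e^0.045 − 0.8089)/(1.2363 − 0.8089) = 0.2372/0.4275 = 0.5548
Terminal stock prices: S_uu = 129.9, S_ud = 85, S_dd = 55.61
Terminal payoffs (K − S): max(-54.92, 0) = 0, max(-10, 0) = 0, max(19.39, 0) = 19.39
Node u (S = 105.1): V_u = e^(−0.045)·[0.5548·0.0000 + 0.4452·0.0000] = 0.0000
Node d (S = 68.75): V_d = e^(−0.045)·[0.5548·0.0000 + 0.4452·19.3887] = 8.2512
Node 0 (S = 85): V_0 = e^(−0.045)·[0.5548·0.0000 + 0.4452·8.2512] = 3.5114

3.51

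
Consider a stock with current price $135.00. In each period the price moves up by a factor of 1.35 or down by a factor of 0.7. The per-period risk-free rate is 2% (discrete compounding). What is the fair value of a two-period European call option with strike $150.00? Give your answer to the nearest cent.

$22.37

Risk-neutral probability p = (1 + 0.02 − 0.7)/(1.35 − 0.7) = 0.3200/0.6500 = 0.4923
Terminal stock prices: S_uu = 246, S_ud = 127.6, S_dd = 66.15
Terminal payoffs (S − K): max(96.04, 0) = 96.04, max(-22.43, 0) = 0, max(-83.85, 0) = 0
Node u (S = 182.2): V_u = 1/1.02·[0.4923·96.0375 + 0.5077·0.0000] = 46.3529
Node d (S = 94.5): V_d = 1/1.02·[0.4923·0.0000 + 0.5077·0.0000] = 0.0000
Node 0 (S = 135): V_0 = 1/1.02·[0.4923·46.3529 + 0.5077·0.0000] = 22.3725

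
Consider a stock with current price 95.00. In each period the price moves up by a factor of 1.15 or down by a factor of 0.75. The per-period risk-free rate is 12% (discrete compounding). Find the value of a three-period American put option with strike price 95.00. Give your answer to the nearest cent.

2.35

Risk-neutral probability p = (1 + 0.12 − 0.75)/(1.15 − 0.75) = 0.3700/0.4000 = 0.9250
Terminal stock prices: S_uuu = 144.5, S_uud = 94.23, S_udd = 61.45, S_ddd = 40.08
Terminal payoffs (K − S): max(-49.48, 0) = 0, max(0.7719, 0) = 0.7719, max(33.55, 0) = 33.55, max(54.92, 0) = 54.92
Node uu (S = 125.6): continuation = 1/1.12·[0.9250·0.0000 + 0.0750·0.7719] = 0.0517; exercise value = 0.0000 ≤ continuation, so V_uu = 0.0517
Node ud (S = 81.94): continuation = 1/1.12·[0.9250·0.7719 + 0.0750·33.5469] = 2.8839; exercise value = 13.0625 > continuation, so V_ud = 13.0625 (exercise)
Node dd (S = 53.44): continuation = 1/1.12·[0.9250·33.5469 + 0.0750·54.9219] = 31.3839; exercise value = 41.5625 > continuation, so V_dd = 41.5625 (exercise)
Node u (S = 109.2): continuation = 1/1.12·[0.9250·0.0517 + 0.0750·13.0625] = 0.9174; exercise value = 0.0000 ≤ continuation, so V_u = 0.9174
Node d (S = 71.25): continuation = 1/1.12·[0.9250·13.0625 + 0.0750·41.5625] = 13.5714; exercise value = 23.7500 > continuation, so V_d = 23.7500 (exercise)
Node 0 (S = 95): continuation = 1/1.12·[0.9250·0.9174 + 0.0750·23.7500] = 2.3481; exercise value = 0.0000 ≤ continuation, so V_0 = 2.3481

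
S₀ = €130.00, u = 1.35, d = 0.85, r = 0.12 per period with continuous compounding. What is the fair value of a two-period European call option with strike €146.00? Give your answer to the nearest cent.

Risk-neutral probability p = (e^0.12 − 0.85)/(1.35 − 0.85) = 0.2775/0.5000 = 0.5550
Terminal stock prices: S_uu = 236.9, S_ud = 149.2, S_dd = 93.92
Terminal payoffs (S − K): max(90.93, 0) = 90.93, max(3.175, 0) = 3.175, max(-52.08, 0) = 0
Node u (S = 175.5): V_u = e^(−0.12)·[0.5550·90.9250 + 0.4450·3.1750] = 46.0096
Node d (S = 110.5): V_d = e^(−0.12)·[0.5550·3.1750 + 0.4450·0.0000] = 1.5628
Node 0 (S = 130): V_0 = e^(−0.12)·[0.5550·46.0096 + 0.4450·1.5628] = 23.2644

€23.26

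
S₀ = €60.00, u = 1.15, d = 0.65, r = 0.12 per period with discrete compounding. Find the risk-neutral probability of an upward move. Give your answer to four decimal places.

Risk-neutral probability p = (1 + 0.12 − 0.65)/(1.15 − 0.65) = 0.4700/0.5000 = 0.9400

p = 0.9400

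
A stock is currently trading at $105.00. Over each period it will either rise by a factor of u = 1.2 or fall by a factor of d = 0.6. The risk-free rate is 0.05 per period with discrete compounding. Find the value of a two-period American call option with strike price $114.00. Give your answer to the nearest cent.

$18.98

Risk-neutral probability p = (1 + 0.05 − 0.6)/(1.2 − 0.6) = 0.4500/0.6000 = 0.7500
Terminal stock prices: S_uu = 151.2, S_ud = 75.6, S_dd = 37.8
Terminal payoffs (S − K): max(37.2, 0) = 37.2, max(-38.4, 0) = 0, max(-76.2, 0) = 0
Node u (S = 126): continuation = 1/1.05·[0.7500·37.2000 + 0.2500·0.0000] = 26.5714; exercise value = 12.0000 ≤ continuation, so V_u = 26.5714
Node d (S = 63): continuation = 1/1.05·[0.7500·0.0000 + 0.2500·0.0000] = 0.0000; exercise value = 0.0000 ≤ continuation, so V_d = 0.0000
Node 0 (S = 105): continuation = 1/1.05·[0.7500·26.5714 + 0.2500·0.0000] = 18.9796; exercise value = 0.0000 ≤ continuation, so V_0 = 18.9796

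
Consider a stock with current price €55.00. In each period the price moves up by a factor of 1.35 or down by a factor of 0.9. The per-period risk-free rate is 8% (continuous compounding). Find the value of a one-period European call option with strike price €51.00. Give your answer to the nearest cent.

Risk-neutral probability p = (e^0.08 − 0.9)/(1.35 − 0.9) = 0.1833/0.4500 = 0.4073
Terminal stock prices: S_u = 74.25, S_d = 49.5
Terminal payoffs (S − K): max(23.25, 0) = 23.25, max(-1.5, 0) = 0
Node 0 (S = 55): V_0 = e^(−0.08)·[0.4073·23.2500 + 0.5927·0.0000] = 8.7418

€8.74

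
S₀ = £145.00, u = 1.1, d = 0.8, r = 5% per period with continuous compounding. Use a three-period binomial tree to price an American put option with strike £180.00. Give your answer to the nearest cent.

£35.00

Risk-neutral probability p = (e^0.05 − 0.8)/(1.1 − 0.8) = 0.2513/0.3000 = 0.8376
Terminal stock prices: S_uuu = 193, S_uud = 140.4, S_udd = 102.1, S_ddd = 74.24
Terminal payoffs (K − S): max(-13, 0) = 0, max(39.64, 0) = 39.64, max(77.92, 0) = 77.92, max(105.8, 0) = 105.8
Node uu (S = 175.5): continuation = e^(−0.05)·[0.8376·0.0000 + 0.1624·39.6400] = 6.1247; exercise value = 4.5500 ≤ continuation, so V_uu = 6.1247
Node ud (S = 127.6): continuation = e^(−0.05)·[0.8376·39.6400 + 0.1624·77.9200] = 43.6213; exercise value = 52.4000 > continuation, so V_ud = 52.4000 (exercise)
Node dd (S = 92.8): continuation = e^(−0.05)·[0.8376·77.9200 + 0.1624·105.7600] = 78.4213; exercise value = 87.2000 > continuation, so V_dd = 87.2000 (exercise)
Node u (S = 159.5): continuation = e^(−0.05)·[0.8376·6.1247 + 0.1624·52.4000] = 12.9759; exercise value = 20.5000 > continuation, so V_u = 20.5000 (exercise)
Node d (S = 116): continuation = e^(−0.05)·[0.8376·52.4000 + 0.1624·87.2000] = 55.2213; exercise value = 64.0000 > continuation, so V_d = 64.0000 (exercise)
Node 0 (S = 145): continuation = e^(−0.05)·[0.8376·20.5000 + 0.1624·64.0000] = 26.2213; exercise value = 35.0000 > continuation, so V_0 = 35.0000 (exercise)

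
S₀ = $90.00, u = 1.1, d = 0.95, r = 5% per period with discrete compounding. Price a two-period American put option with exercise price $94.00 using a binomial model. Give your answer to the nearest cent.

Risk-neutral probability p = (1 + 0.05 − 0.95)/(1.1 − 0.95) = 0.1000/0.1500 = 0.6667
Terminal stock prices: S_uu = 108.9, S_ud = 94.05, S_dd = 81.22
Terminal payoffs (K − S): max(-14.9, 0) = 0, max(-0.05, 0) = 0, max(12.78, 0) = 12.78
Node u (S = 99): continuation = 1/1.05·[0.6667·0.0000 + 0.3333·0.0000] = 0.0000; exercise value = 0.0000 ≤ continuation, so V_u = 0.0000
Node d (S = 85.5): continuation = 1/1.05·[0.6667·0.0000 + 0.3333·12.7750] = 4.0556; exercise value = 8.5000 > continuation, so V_d = 8.5000 (exercise)
Node 0 (S = 90): continuation = 1/1.05·[0.6667·0.0000 + 0.3333·8.5000] = 2.6984; exercise value = 4.0000 > continuation, so V_0 = 4.0000 (exercise)

$4.00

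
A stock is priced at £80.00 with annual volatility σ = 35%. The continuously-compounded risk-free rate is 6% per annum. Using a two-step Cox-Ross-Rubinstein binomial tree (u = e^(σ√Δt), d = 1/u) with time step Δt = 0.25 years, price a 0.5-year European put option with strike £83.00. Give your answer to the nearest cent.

CRR parameters: u = e^(σ√Δt) = e^(0.35·√0.25) = 1.1912, d = 1/u = 0.8395
Per-period rate: rΔt = 0.06·0.25 = 0.015, so R = e^0.015 = 1.0151
Risk-neutral probability p = (e^0.015 − 0.8395)/(1.1912 − 0.8395) = 0.1757/0.3518 = 0.4993
Terminal stock prices: S_uu = 113.5, S_ud = 80, S_dd = 56.38
Terminal payoffs (K − S): max(-30.53, 0) = 0, max(3, 0) = 3, max(26.62, 0) = 26.62
Node u (S = 95.3): V_u = e^(−0.015)·[0.4993·0.0000 + 0.5007·3.0000] = 1.4797
Node d (S = 67.16): V_d = e^(−0.015)·[0.4993·3.0000 + 0.5007·26.6250] = 14.6077
Node 0 (S = 80): V_0 = e^(−0.015)·[0.4993·1.4797 + 0.5007·14.6077] = 7.9327

£7.93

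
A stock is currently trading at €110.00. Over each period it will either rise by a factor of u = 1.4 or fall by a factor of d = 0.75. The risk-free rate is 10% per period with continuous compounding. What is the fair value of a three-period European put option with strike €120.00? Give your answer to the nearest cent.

Risk-neutral probability p = (e^0.1 − 0.75)/(1.4 − 0.75) = 0.3552/0.6500 = 0.5464
Terminal stock prices: S_uuu = 301.8, S_uud = 161.7, S_udd = 86.62, S_ddd = 46.41
Terminal payoffs (K − S): max(-181.8, 0) = 0, max(-41.7, 0) = 0, max(33.38, 0) = 33.38, max(73.59, 0) = 73.59
Node uu (S = 215.6): V_uu = e^(−0.1)·[0.5464·0.0000 + 0.4536·0.0000] = 0.0000
Node ud (S = 115.5): V_ud = e^(−0.1)·[0.5464·0.0000 + 0.4536·33.3750] = 13.6977
Node dd (S = 61.88): V_dd = e^(−0.1)·[0.5464·33.3750 + 0.4536·73.5938] = 46.7055
Node u (S = 154): V_u = e^(−0.1)·[0.5464·0.0000 + 0.4536·13.6977] = 5.6218
Node d (S = 82.5): V_d = e^(−0.1)·[0.5464·13.6977 + 0.4536·46.7055] = 25.9412
Node 0 (S = 110): V_0 = e^(−0.1)·[0.5464·5.6218 + 0.4536·25.9412] = 13.4263

€13.43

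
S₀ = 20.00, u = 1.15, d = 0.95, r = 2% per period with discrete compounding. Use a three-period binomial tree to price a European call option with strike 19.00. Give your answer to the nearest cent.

Risk-neutral probability p = (1 + 0.02 − 0.95)/(1.15 − 0.95) = 0.0700/0.2000 = 0.3500
Terminal stock prices: S_uuu = 30.42, S_uud = 25.13, S_udd = 20.76, S_ddd = 17.15
Terminal payoffs (S − K): max(11.42, 0) = 11.42, max(6.127, 0) = 6.127, max(1.758, 0) = 1.758, max(-1.853, 0) = 0
Node uu (S = 26.45): V_uu = 1/1.02·[0.3500·11.4175 + 0.6500·6.1275] = 7.8225
Node ud (S = 21.85): V_ud = 1/1.02·[0.3500·6.1275 + 0.6500·1.7575] = 3.2225
Node dd (S = 18.05): V_dd = 1/1.02·[0.3500·1.7575 + 0.6500·0.0000] = 0.6031
Node u (S = 23): V_u = 1/1.02·[0.3500·7.8225 + 0.6500·3.2225] = 4.7378
Node d (S = 19): V_d = 1/1.02·[0.3500·3.2225 + 0.6500·0.6031] = 1.4901
Node 0 (S = 20): V_0 = 1/1.02·[0.3500·4.7378 + 0.6500·1.4901] = 2.5753

2.58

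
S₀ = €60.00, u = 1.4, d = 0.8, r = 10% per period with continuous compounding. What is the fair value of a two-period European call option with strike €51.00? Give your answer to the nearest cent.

€20.74

Risk-neutral probability p = (e^0.1 − 0.8)/(1.4 − 0.8) = 0.3052/0.6000 = 0.5086
Terminal stock prices: S_uu = 117.6, S_ud = 67.2, S_dd = 38.4
Terminal payoffs (S − K): max(66.6, 0) = 66.6, max(16.2, 0) = 16.2, max(-12.6, 0) = 0
Node u (S = 84): V_u = e^(−0.1)·[0.5086·66.6000 + 0.4914·16.2000] = 37.8533
Node d (S = 48): V_d = e^(−0.1)·[0.5086·16.2000 + 0.4914·0.0000] = 7.4555
Node 0 (S = 60): V_0 = e^(−0.1)·[0.5086·37.8533 + 0.4914·7.4555] = 20.7356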